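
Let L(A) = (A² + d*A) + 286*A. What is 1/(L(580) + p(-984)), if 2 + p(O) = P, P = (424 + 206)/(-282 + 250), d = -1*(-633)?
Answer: 16/13910373 ≈ 1.1502e-6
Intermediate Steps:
d = 633
P = -315/16 (P = 630/(-32) = 630*(-1/32) = -315/16 ≈ -19.688)
p(O) = -347/16 (p(O) = -2 - 315/16 = -347/16)
L(A) = A² + 919*A (L(A) = (A² + 633*A) + 286*A = A² + 919*A)
1/(L(580) + p(-984)) = 1/(580*(919 + 580) - 347/16) = 1/(580*1499 - 347/16) = 1/(869420 - 347/16) = 1/(13910373/16) = 16/13910373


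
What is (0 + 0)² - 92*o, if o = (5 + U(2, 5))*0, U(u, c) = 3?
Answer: 0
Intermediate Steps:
o = 0 (o = (5 + 3)*0 = 8*0 = 0)
(0 + 0)² - 92*o = (0 + 0)² - 92*0 = 0² + 0 = 0 + 0 = 0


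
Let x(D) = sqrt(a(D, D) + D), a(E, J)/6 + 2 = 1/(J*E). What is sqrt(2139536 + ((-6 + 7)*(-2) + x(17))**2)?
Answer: sqrt(618328511 - 68*sqrt(1451))/17 ≈ 1462.7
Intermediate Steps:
a(E, J) = -12 + 6/(E*J) (a(E, J) = -12 + 6/((J*E)) = -12 + 6/((E*J)) = -12 + 6*(1/(E*J)) = -12 + 6/(E*J))
x(D) = sqrt(-12 + D + 6/D**2) (x(D) = sqrt((-12 + 6/(D*D)) + D) = sqrt((-12 + 6/D**2) + D) = sqrt(-12 + D + 6/D**2))
sqrt(2139536 + ((-6 + 7)*(-2) + x(17))**2) = sqrt(2139536 + ((-6 + 7)*(-2) + sqrt(-12 + 17 + 6/17**2))**2) = sqrt(2139536 + (1*(-2) + sqrt(-12 + 17 + 6*(1/289)))**2) = sqrt(2139536 + (-2 + sqrt(-12 + 17 + 6/289))**2) = sqrt(2139536 + (-2 + sqrt(1451/289))**2) = sqrt(2139536 + (-2 + sqrt(1451)/17)**2)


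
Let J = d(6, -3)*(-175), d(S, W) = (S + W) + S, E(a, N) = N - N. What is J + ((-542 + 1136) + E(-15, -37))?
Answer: -981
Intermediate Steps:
E(a, N) = 0
d(S, W) = W + 2*S
J = -1575 (J = (-3 + 2*6)*(-175) = (-3 + 12)*(-175) = 9*(-175) = -1575)
J + ((-542 + 1136) + E(-15, -37)) = -1575 + ((-542 + 1136) + 0) = -1575 + (594 + 0) = -1575 + 594 = -981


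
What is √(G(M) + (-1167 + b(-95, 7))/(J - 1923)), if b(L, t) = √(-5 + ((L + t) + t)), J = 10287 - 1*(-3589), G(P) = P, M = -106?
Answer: √(-15158615305 + 11953*I*√86)/11953 ≈ 3.7661e-5 + 10.3*I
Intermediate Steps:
J = 13876 (J = 10287 + 3589 = 13876)
b(L, t) = √(-5 + L + 2*t) (b(L, t) = √(-5 + (L + 2*t)) = √(-5 + L + 2*t))
√(G(M) + (-1167 + b(-95, 7))/(J - 1923)) = √(-106 + (-1167 + √(-5 - 95 + 2*7))/(13876 - 1923)) = √(-106 + (-1167 + √(-5 - 95 + 14))/11953) = √(-106 + (-1167 + √(-86))*(1/11953)) = √(-106 + (-1167 + I*√86)*(1/11953)) = √(-106 + (-1167/11953 + I*√86/11953)) = √(-1268185/11953 + I*√86/11953)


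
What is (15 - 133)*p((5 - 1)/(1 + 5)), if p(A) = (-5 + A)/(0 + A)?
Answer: 767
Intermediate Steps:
p(A) = (-5 + A)/A
(15 - 133)*p((5 - 1)/(1 + 5)) = (15 - 133)*((-5 + (5 - 1)/(1 + 5))/(((5 - 1)/(1 + 5)))) = -118*(-5 + 4/6)/(4/6) = -118*(-5 + 4*(⅙))/(4*(⅙)) = -118*(-5 + ⅔)/⅔ = -177*(-13)/3 = -118*(-13/2) = 767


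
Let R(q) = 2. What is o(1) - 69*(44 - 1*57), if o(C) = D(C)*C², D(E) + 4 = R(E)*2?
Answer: 897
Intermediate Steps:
D(E) = 0 (D(E) = -4 + 2*2 = -4 + 4 = 0)
o(C) = 0 (o(C) = 0*C² = 0)
o(1) - 69*(44 - 1*57) = 0 - 69*(44 - 1*57) = 0 - 69*(44 - 57) = 0 - 69*(-13) = 0 + 897 = 897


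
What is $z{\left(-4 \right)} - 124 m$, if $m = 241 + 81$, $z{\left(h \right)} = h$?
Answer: $-39932$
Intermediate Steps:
$m = 322$
$z{\left(-4 \right)} - 124 m = -4 - 39928 = -39932$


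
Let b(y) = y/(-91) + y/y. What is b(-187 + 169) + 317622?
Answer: 28903711/91 ≈ 3.1762e+5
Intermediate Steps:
b(y) = 1 - y/91 (b(y) = y*(-1/91) + 1 = -y/91 + 1 = 1 - y/91)
b(-187 + 169) + 317622 = (1 - (-187 + 169)/91) + 317622 = (1 - 1/91*(-18)) + 317622 = (1 + 18/91) + 317622 = 109/91 + 317622 = 28903711/91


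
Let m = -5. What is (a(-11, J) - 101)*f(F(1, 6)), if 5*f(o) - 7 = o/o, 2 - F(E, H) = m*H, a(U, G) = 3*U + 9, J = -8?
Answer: -200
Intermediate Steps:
a(U, G) = 9 + 3*U
F(E, H) = 2 + 5*H (F(E, H) = 2 - (-5)*H = 2 + 5*H)
f(o) = 8/5 (f(o) = 7/5 + (o/o)/5 = 7/5 + (⅕)*1 = 7/5 + ⅕ = 8/5)
(a(-11, J) - 101)*f(F(1, 6)) = ((9 + 3*(-11)) - 101)*(8/5) = ((9 - 33) - 101)*(8/5) = (-24 - 101)*(8/5) = -125*8/5 = -200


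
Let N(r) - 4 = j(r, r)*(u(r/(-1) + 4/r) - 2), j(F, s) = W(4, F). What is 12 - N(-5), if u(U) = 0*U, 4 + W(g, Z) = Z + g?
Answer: -2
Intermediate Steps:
W(g, Z) = -4 + Z + g (W(g, Z) = -4 + (Z + g) = -4 + Z + g)
j(F, s) = F (j(F, s) = -4 + F + 4 = F)
u(U) = 0
N(r) = 4 - 2*r (N(r) = 4 + r*(0 - 2) = 4 + r*(-2) = 4 - 2*r)
12 - N(-5) = 12 - (4 - 2*(-5)) = 12 - (4 + 10) = 12 - 1*14 = 12 - 14 = -2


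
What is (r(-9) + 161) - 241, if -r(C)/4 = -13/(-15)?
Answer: -1252/15 ≈ -83.467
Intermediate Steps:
r(C) = -52/15 (r(C) = -(-52)/(-15) = -(-52)*(-1)/15 = -4*13/15 = -52/15)
(r(-9) + 161) - 241 = (-52/15 + 161) - 241 = 2363/15 - 241 = -1252/15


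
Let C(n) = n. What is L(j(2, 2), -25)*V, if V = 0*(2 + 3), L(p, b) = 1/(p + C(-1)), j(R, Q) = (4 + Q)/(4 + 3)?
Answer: 0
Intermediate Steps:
j(R, Q) = 4/7 + Q/7 (j(R, Q) = (4 + Q)/7 = (4 + Q)*(1/7) = 4/7 + Q/7)
L(p, b) = 1/(-1 + p) (L(p, b) = 1/(p - 1) = 1/(-1 + p))
V = 0 (V = 0*5 = 0)
L(j(2, 2), -25)*V = 0/(-1 + (4/7 + (1/7)*2)) = 0/(-1 + (4/7 + 2/7)) = 0/(-1 + 6/7) = 0/(-1/7) = -7*0 = 0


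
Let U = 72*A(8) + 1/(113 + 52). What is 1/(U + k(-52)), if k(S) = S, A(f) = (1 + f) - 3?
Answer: 165/62701 ≈ 0.0026315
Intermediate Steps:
A(f) = -2 + f
U = 71281/165 (U = 72*(-2 + 8) + 1/(113 + 52) = 72*6 + 1/165 = 432 + 1/165 = 71281/165 ≈ 432.01)
1/(U + k(-52)) = 1/(71281/165 - 52) = 1/(62701/165) = 165/62701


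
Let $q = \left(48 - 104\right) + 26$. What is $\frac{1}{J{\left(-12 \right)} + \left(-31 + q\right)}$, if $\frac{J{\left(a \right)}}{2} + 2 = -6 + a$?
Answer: $- \frac{1}{101} \approx -0.009901$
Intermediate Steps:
$J{\left(a \right)} = -16 + 2 a$ ($J{\left(a \right)} = -4 + 2 \left(-6 + a\right) = -4 + \left(-12 + 2 a\right) = -16 + 2 a$)
$q = -30$ ($q = -56 + 26 = -30$)
$\frac{1}{J{\left(-12 \right)} + \left(-31 + q\right)} = \frac{1}{\left(-16 + 2 \left(-12\right)\right) - 61} = \frac{1}{\left(-16 - 24\right) - 61} = \frac{1}{-40 - 61} = \frac{1}{-101} = - \frac{1}{101}$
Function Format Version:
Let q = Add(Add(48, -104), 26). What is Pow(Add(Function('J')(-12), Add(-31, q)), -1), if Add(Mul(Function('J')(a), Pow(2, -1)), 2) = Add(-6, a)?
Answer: Rational(-1, 101) ≈ -0.0099010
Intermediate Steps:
Function('J')(a) = Add(-16, Mul(2, a)) (Function('J')(a) = Add(-4, Mul(2, Add(-6, a))) = Add(-4, Add(-12, Mul(2, a))) = Add(-16, Mul(2, a)))
q = -30 (q = Add(-56, 26) = -30)
Pow(Add(Function('J')(-12), Add(-31, q)), -1) = Pow(Add(Add(-16, Mul(2, -12)), Add(-31, -30)), -1) = Pow(Add(Add(-16, -24), -61), -1) = Pow(Add(-40, -61), -1) = Pow(-101, -1) = Rational(-1, 101)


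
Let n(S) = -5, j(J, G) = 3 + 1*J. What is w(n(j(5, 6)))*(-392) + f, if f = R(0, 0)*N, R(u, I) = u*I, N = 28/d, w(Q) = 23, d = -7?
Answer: -9016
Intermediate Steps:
j(J, G) = 3 + J
N = -4 (N = 28/(-7) = 28*(-⅐) = -4)
R(u, I) = I*u
f = 0 (f = (0*0)*(-4) = 0*(-4) = 0)
w(n(j(5, 6)))*(-392) + f = 23*(-392) + 0 = -9016 + 0 = -9016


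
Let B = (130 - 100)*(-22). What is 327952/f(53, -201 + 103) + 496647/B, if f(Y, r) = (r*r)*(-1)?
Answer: -415520509/528220 ≈ -786.64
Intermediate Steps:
f(Y, r) = -r**2 (f(Y, r) = r**2*(-1) = -r**2)
B = -660 (B = 30*(-22) = -660)
327952/f(53, -201 + 103) + 496647/B = 327952/((-(-201 + 103)**2)) + 496647/(-660) = 327952/((-1*(-98)**2)) + 496647*(-1/660) = 327952/((-1*9604)) - 165549/220 = 327952/(-9604) - 165549/220 = 327952*(-1/9604) - 165549/220 = -81988/2401 - 165549/220 = -415520509/528220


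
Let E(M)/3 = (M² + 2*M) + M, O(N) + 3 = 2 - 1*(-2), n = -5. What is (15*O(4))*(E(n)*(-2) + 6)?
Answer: -810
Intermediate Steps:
O(N) = 1 (O(N) = -3 + (2 - 1*(-2)) = -3 + (2 + 2) = -3 + 4 = 1)
E(M) = 3*M² + 9*M (E(M) = 3*((M² + 2*M) + M) = 3*(M² + 3*M) = 3*M² + 9*M)
(15*O(4))*(E(n)*(-2) + 6) = (15*1)*((3*(-5)*(3 - 5))*(-2) + 6) = 15*((3*(-5)*(-2))*(-2) + 6) = 15*(30*(-2) + 6) = 15*(-60 + 6) = 15*(-54) = -810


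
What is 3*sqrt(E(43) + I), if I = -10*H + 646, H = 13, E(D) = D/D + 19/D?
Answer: 15*sqrt(38270)/43 ≈ 68.242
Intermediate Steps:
E(D) = 1 + 19/D
I = 516 (I = -10*13 + 646 = -130 + 646 = 516)
3*sqrt(E(43) + I) = 3*sqrt((19 + 43)/43 + 516) = 3*sqrt((1/43)*62 + 516) = 3*sqrt(62/43 + 516) = 3*sqrt(22250/43) = 3*(5*sqrt(38270)/43) = 15*sqrt(38270)/43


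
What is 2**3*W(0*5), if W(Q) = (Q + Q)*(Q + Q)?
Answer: 0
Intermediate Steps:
W(Q) = 4*Q**2 (W(Q) = (2*Q)*(2*Q) = 4*Q**2)
2**3*W(0*5) = 2**3*(4*(0*5)**2) = 8*(4*0**2) = 8*(4*0) = 8*0 = 0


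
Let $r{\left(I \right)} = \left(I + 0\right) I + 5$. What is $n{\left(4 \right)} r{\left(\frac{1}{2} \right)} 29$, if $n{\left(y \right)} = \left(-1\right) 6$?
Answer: $- \frac{1827}{2} \approx -913.5$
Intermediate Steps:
$n{\left(y \right)} = -6$
$r{\left(I \right)} = 5 + I^{2}$ ($r{\left(I \right)} = I I + 5 = I^{2} + 5 = 5 + I^{2}$)
$n{\left(4 \right)} r{\left(\frac{1}{2} \right)} 29 = - 6 \left(5 + \left(\frac{1}{2}\right)^{2}\right) 29 = - 6 \left(5 + \frac{1}{4}\right) 29 = \left(-6\right) \frac{21}{4} \cdot 29 = \left(- \frac{63}{2}\right) 29 = - \frac{1827}{2}$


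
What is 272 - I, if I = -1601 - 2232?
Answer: 4105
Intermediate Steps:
I = -3833
272 - I = 272 - 1*(-3833) = 272 + 3833 = 4105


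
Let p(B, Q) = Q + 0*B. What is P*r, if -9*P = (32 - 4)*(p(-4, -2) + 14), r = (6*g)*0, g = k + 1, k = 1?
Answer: 0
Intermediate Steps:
g = 2 (g = 1 + 1 = 2)
p(B, Q) = Q (p(B, Q) = Q + 0 = Q)
r = 0 (r = (6*2)*0 = 12*0 = 0)
P = -112/3 (P = -(32 - 4)*(-2 + 14)/9 = -28*12/9 = -⅑*336 = -112/3 ≈ -37.333)
P*r = -112/3*0 = 0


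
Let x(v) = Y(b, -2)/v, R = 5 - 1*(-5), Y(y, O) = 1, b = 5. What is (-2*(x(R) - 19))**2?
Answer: 35721/25 ≈ 1428.8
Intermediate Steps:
R = 10 (R = 5 + 5 = 10)
x(v) = 1/v
(-2*(x(R) - 19))**2 = (-2*(1/10 - 19))**2 = (-2*(-189/10))**2 = (189/5)**2 = 35721/25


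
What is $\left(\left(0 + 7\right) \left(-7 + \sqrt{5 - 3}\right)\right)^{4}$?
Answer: $7186193 - 3428628 \sqrt{2} \approx 2.3374 \cdot 10^{6}$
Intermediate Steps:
$\left(\left(0 + 7\right) \left(-7 + \sqrt{5 - 3}\right)\right)^{4} = \left(7 \left(-7 + \sqrt{2}\right)\right)^{4} = \left(-49 + 7 \sqrt{2}\right)^{4}$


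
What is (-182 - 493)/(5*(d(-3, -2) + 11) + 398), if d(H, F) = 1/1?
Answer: -675/458 ≈ -1.4738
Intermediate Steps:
d(H, F) = 1
(-182 - 493)/(5*(d(-3, -2) + 11) + 398) = (-182 - 493)/(5*(1 + 11) + 398) = -675/(5*12 + 398) = -675/(60 + 398) = -675/458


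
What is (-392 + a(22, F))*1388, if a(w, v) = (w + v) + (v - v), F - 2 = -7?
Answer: -520500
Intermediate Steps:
F = -5 (F = 2 - 7 = -5)
a(w, v) = v + w (a(w, v) = (v + w) + 0 = v + w)
(-392 + a(22, F))*1388 = (-392 + (-5 + 22))*1388 = (-392 + 17)*1388 = -375*1388 = -520500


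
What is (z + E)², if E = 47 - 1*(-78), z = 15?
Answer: 19600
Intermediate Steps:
E = 125 (E = 47 + 78 = 125)
(z + E)² = (15 + 125)² = 140² = 19600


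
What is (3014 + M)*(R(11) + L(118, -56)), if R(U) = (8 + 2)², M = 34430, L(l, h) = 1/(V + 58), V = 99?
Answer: 587908244/157 ≈ 3.7446e+6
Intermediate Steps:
L(l, h) = 1/157 (L(l, h) = 1/(99 + 58) = 1/157)
R(U) = 100 (R(U) = 10² = 100)
(3014 + M)*(R(11) + L(118, -56)) = (3014 + 34430)*(100 + 1/157) = 37444*(15701/157) = 587908244/157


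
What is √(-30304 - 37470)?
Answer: I*√67774 ≈ 260.33*I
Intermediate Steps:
√(-30304 - 37470) = √(-67774) = I*√67774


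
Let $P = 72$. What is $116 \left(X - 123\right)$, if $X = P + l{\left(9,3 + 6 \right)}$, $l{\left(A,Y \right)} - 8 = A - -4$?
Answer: $-3480$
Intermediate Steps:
$l{\left(A,Y \right)} = 12 + A$ ($l{\left(A,Y \right)} = 8 + \left(A - -4\right) = 8 + \left(A + 4\right) = 8 + \left(4 + A\right) = 12 + A$)
$X = 93$ ($X = 72 + \left(12 + 9\right) = 72 + 21 = 93$)
$116 \left(X - 123\right) = 116 \left(93 - 123\right) = 116 \left(-30\right) = -3480$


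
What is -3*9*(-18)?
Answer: 486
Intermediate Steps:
-3*9*(-18) = -27*(-18) = 486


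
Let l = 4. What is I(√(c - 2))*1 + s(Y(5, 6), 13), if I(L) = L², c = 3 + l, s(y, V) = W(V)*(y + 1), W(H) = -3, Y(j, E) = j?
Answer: -13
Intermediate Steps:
s(y, V) = -3 - 3*y (s(y, V) = -3*(y + 1) = -3*(1 + y) = -3 - 3*y)
c = 7 (c = 3 + 4 = 7)
I(√(c - 2))*1 + s(Y(5, 6), 13) = (√(7 - 2))²*1 + (-3 - 3*5) = (√5)²*1 + (-3 - 15) = 5*1 - 18 = 5 - 18 = -13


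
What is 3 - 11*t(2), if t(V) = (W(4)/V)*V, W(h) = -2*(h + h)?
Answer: 179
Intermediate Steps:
W(h) = -4*h
t(V) = -16 (t(V) = ((-4*4)/V)*V = (-16/V)*V = -16)
3 - 11*t(2) = 3 - 11*(-16) = 3 + 176 = 179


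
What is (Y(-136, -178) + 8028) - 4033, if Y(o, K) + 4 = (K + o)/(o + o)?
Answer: 542933/136 ≈ 3992.2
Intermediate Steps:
Y(o, K) = -4 + (K + o)/(2*o) (Y(o, K) = -4 + (K + o)/(o + o) = -4 + (K + o)/((2*o)) = -4 + (K + o)*(1/(2*o)) = -4 + (K + o)/(2*o))
(Y(-136, -178) + 8028) - 4033 = ((1/2)*(-178 - 7*(-136))/(-136) + 8028) - 4033 = ((1/2)*(-1/136)*(-178 + 952) + 8028) - 4033 = ((1/2)*(-1/136)*774 + 8028) - 4033 = (-387/136 + 8028) - 4033 = 1091421/136 - 4033 = 542933/136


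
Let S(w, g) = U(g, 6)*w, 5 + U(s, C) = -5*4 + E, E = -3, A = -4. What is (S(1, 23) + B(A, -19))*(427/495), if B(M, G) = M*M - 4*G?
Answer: 27328/495 ≈ 55.208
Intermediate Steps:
U(s, C) = -28 (U(s, C) = -5 + (-5*4 - 3) = -5 + (-20 - 3) = -5 - 23 = -28)
S(w, g) = -28*w
B(M, G) = M² - 4*G
(S(1, 23) + B(A, -19))*(427/495) = (-28*1 + ((-4)² - 4*(-19)))*(427/495) = (-28 + (16 + 76))*(427*(1/495)) = (-28 + 92)*(427/495) = 64*(427/495) = 27328/495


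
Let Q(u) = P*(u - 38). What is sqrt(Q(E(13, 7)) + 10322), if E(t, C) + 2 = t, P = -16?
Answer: sqrt(10754) ≈ 103.70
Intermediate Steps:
E(t, C) = -2 + t
Q(u) = 608 - 16*u (Q(u) = -16*(u - 38) = -16*(-38 + u) = 608 - 16*u)
sqrt(Q(E(13, 7)) + 10322) = sqrt((608 - 16*(-2 + 13)) + 10322) = sqrt((608 - 16*11) + 10322) = sqrt((608 - 176) + 10322) = sqrt(432 + 10322) = sqrt(10754)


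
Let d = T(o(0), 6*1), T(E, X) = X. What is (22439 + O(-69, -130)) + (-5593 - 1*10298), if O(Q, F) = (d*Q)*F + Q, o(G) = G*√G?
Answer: 60299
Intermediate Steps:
o(G) = G^(3/2)
d = 6 (d = 6*1 = 6)
O(Q, F) = Q + 6*F*Q (O(Q, F) = (6*Q)*F + Q = 6*F*Q + Q = Q + 6*F*Q)
(22439 + O(-69, -130)) + (-5593 - 1*10298) = (22439 - 69*(1 + 6*(-130))) + (-5593 - 1*10298) = (22439 - 69*(1 - 780)) + (-5593 - 10298) = (22439 - 69*(-779)) - 15891 = (22439 + 53751) - 15891 = 76190 - 15891 = 60299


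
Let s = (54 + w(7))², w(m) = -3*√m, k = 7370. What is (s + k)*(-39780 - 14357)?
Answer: -560263813 + 17540388*√7 ≈ -5.1386e+8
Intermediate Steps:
s = (54 - 3*√7)² ≈ 2121.8
(s + k)*(-39780 - 14357) = ((2979 - 324*√7) + 7370)*(-39780 - 14357) = (10349 - 324*√7)*(-54137) = -560263813 + 17540388*√7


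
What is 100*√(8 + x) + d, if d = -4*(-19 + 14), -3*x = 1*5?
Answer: 20 + 100*√57/3 ≈ 271.66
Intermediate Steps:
x = -5/3 ≈ -1.6667
d = 20 (d = -4*(-5) = 20)
100*√(8 + x) + d = 100*√(8 - 5/3) + 20 = 100*√(19/3) + 20 = 100*(√57/3) + 20 = 100*√57/3 + 20 = 20 + 100*√57/3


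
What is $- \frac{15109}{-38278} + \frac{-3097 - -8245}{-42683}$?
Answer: $\frac{447842303}{1633819874} \approx 0.27411$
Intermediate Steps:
$- \frac{15109}{-38278} + \frac{-3097 - -8245}{-42683} = \left(-15109\right) \left(- \frac{1}{38278}\right) + \left(-3097 + 8245\right) \left(- \frac{1}{42683}\right) = \frac{15109}{38278} + 5148 \left(- \frac{1}{42683}\right) = \frac{15109}{38278} - \frac{5148}{42683} = \frac{447842303}{1633819874}$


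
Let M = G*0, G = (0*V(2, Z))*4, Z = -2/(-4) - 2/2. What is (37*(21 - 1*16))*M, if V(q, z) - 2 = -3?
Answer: 0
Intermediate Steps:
Z = -1/2 (Z = -2*(-1/4) - 2*1/2 = 1/2 - 1 = -1/2 ≈ -0.50000)
V(q, z) = -1 (V(q, z) = 2 - 3 = -1)
G = 0 (G = (0*(-1))*4 = 0*4 = 0)
M = 0 (M = 0*0 = 0)
(37*(21 - 1*16))*M = (37*(21 - 1*16))*0 = (37*(21 - 16))*0 = (37*5)*0 = 185*0 = 0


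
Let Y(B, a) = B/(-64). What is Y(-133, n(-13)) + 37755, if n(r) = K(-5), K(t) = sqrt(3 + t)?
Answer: 2416453/64 ≈ 37757.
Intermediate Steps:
n(r) = I*sqrt(2) (n(r) = sqrt(3 - 5) = sqrt(-2) = I*sqrt(2))
Y(B, a) = -B/64 (Y(B, a) = B*(-1/64) = -B/64)
Y(-133, n(-13)) + 37755 = -1/64*(-133) + 37755 = 133/64 + 37755 = 2416453/64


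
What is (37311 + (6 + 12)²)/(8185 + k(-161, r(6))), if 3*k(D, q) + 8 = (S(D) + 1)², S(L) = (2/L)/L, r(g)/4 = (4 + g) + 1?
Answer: 75860670900105/16493758123756 ≈ 4.5994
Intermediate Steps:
r(g) = 20 + 4*g (r(g) = 4*((4 + g) + 1) = 4*(5 + g) = 20 + 4*g)
S(L) = 2/L²
k(D, q) = -8/3 + (1 + 2/D²)²/3 (k(D, q) = -8/3 + (2/D² + 1)²/3 = -8/3 + (1 + 2/D²)²/3)
(37311 + (6 + 12)²)/(8185 + k(-161, r(6))) = (37311 + (6 + 12)²)/(8185 + (-8/3 + (⅓)*(2 + (-161)²)²/(-161)⁴)) = (37311 + 18²)/(8185 + (-8/3 + (⅓)*(1/671898241)*(2 + 25921)²)) = (37311 + 324)/(8185 + (-8/3 + (⅓)*(1/671898241)*25923²)) = 37635/(8185 + (-8/3 + (⅓)*(1/671898241)*672001929)) = 37635/(8185 + (-8/3 + 224000643/671898241)) = 37635/(8185 - 4703183999/2015694723) = 37635/(16493758123756/2015694723) = 37635*(2015694723/16493758123756) = 75860670900105/16493758123756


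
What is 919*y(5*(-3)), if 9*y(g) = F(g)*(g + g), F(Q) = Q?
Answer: 45950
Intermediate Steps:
y(g) = 2*g²/9 (y(g) = (g*(g + g))/9 = (g*(2*g))/9 = (2*g²)/9 = 2*g²/9)
919*y(5*(-3)) = 919*(2*(5*(-3))²/9) = 919*((2/9)*(-15)²) = 919*((2/9)*225) = 919*50 = 45950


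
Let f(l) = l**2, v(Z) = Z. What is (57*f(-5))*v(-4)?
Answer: -5700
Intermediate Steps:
(57*f(-5))*v(-4) = (57*(-5)**2)*(-4) = (57*25)*(-4) = 1425*(-4) = -5700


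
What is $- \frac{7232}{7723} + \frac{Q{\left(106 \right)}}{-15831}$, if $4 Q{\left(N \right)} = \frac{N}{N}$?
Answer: $- \frac{457966891}{489051252} \approx -0.93644$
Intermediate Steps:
$Q{\left(N \right)} = \frac{1}{4}$ ($Q{\left(N \right)} = \frac{N \frac{1}{N}}{4} = \frac{1}{4} \cdot 1 = \frac{1}{4}$)
$- \frac{7232}{7723} + \frac{Q{\left(106 \right)}}{-15831} = - \frac{7232}{7723} + \frac{1}{4 \left(-15831\right)} = \left(-7232\right) \frac{1}{7723} + \frac{1}{4} \left(- \frac{1}{15831}\right) = - \frac{7232}{7723} - \frac{1}{63324} = - \frac{457966891}{489051252}$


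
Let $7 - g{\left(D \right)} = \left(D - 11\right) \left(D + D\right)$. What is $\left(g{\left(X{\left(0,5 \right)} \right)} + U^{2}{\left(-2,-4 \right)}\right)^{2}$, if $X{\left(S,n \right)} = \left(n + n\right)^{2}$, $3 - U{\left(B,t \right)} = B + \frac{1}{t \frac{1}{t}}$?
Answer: $316021729$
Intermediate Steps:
$U{\left(B,t \right)} = 2 - B$ ($U{\left(B,t \right)} = 3 - \left(B + \frac{1}{t \frac{1}{t}}\right) = 3 - \left(B + 1^{-1}\right) = 3 - \left(B + 1\right) = 3 - \left(1 + B\right) = 2 - B$)
$X{\left(S,n \right)} = 4 n^{2}$ ($X{\left(S,n \right)} = \left(2 n\right)^{2} = 4 n^{2}$)
$g{\left(D \right)} = 7 - 2 D \left(-11 + D\right)$ ($g{\left(D \right)} = 7 - \left(D - 11\right) \left(D + D\right) = 7 - \left(-11 + D\right) 2 D = 7 - 2 D \left(-11 + D\right)$)
$\left(g{\left(X{\left(0,5 \right)} \right)} + U^{2}{\left(-2,-4 \right)}\right)^{2} = \left(\left(7 - 2 \left(4 \cdot 5^{2}\right)^{2} + 22 \cdot 4 \cdot 5^{2}\right) + \left(2 - -2\right)^{2}\right)^{2} = \left(\left(7 - 2 \left(4 \cdot 25\right)^{2} + 22 \cdot 4 \cdot 25\right) + \left(2 + 2\right)^{2}\right)^{2} = \left(\left(7 - 2 \cdot 100^{2} + 22 \cdot 100\right) + 4^{2}\right)^{2} = \left(\left(7 - 20000 + 2200\right) + 16\right)^{2} = \left(-17793 + 16\right)^{2} = \left(-17777\right)^{2} = 316021729$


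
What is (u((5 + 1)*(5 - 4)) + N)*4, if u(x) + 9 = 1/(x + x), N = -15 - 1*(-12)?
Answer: -143/3 ≈ -47.667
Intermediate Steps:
N = -3 (N = -15 + 12 = -3)
u(x) = -9 + 1/(2*x) (u(x) = -9 + 1/(x + x) = -9 + 1/(2*x))
(u((5 + 1)*(5 - 4)) + N)*4 = ((-9 + 1/(2*(((5 + 1)*(5 - 4))))) - 3)*4 = ((-9 + 1/(2*((6*1)))) - 3)*4 = ((-9 + (½)/6) - 3)*4 = ((-9 + (½)*(⅙)) - 3)*4 = ((-9 + 1/12) - 3)*4 = (-107/12 - 3)*4 = -143/12*4 = -143/3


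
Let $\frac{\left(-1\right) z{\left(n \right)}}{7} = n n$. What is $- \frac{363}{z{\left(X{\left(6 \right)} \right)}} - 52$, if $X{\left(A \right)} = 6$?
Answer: $- \frac{4247}{84} \approx -50.56$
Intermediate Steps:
$z{\left(n \right)} = - 7 n^{2}$ ($z{\left(n \right)} = - 7 n n = - 7 n^{2}$)
$- \frac{363}{z{\left(X{\left(6 \right)} \right)}} - 52 = - \frac{363}{\left(-7\right) 6^{2}} - 52 = - \frac{363}{\left(-7\right) 36} - 52 = - \frac{363}{-252} - 52 = \left(-363\right) \left(- \frac{1}{252}\right) - 52 = \frac{121}{84} - 52 = - \frac{4247}{84}$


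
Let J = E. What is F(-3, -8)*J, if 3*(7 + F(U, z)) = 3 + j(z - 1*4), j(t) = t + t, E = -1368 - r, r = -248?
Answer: 15680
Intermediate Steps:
E = -1120 (E = -1368 - 1*(-248) = -1368 + 248 = -1120)
J = -1120
j(t) = 2*t
F(U, z) = -26/3 + 2*z/3 (F(U, z) = -7 + (3 + 2*(z - 1*4))/3 = -7 + (3 + 2*(z - 4))/3 = -7 + (3 + 2*(-4 + z))/3 = -7 + (3 + (-8 + 2*z))/3 = -7 + (-5 + 2*z)/3 = -7 + (-5/3 + 2*z/3) = -26/3 + 2*z/3)
F(-3, -8)*J = (-26/3 + (⅔)*(-8))*(-1120) = (-26/3 - 16/3)*(-1120) = -14*(-1120) = 15680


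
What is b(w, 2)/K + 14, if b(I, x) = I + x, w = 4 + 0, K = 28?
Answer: 199/14 ≈ 14.214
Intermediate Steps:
w = 4
b(w, 2)/K + 14 = (4 + 2)/28 + 14 = (1/28)*6 + 14 = 3/14 + 14 = 199/14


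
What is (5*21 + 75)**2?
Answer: 32400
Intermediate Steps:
(5*21 + 75)**2 = (105 + 75)**2 = 180**2 = 32400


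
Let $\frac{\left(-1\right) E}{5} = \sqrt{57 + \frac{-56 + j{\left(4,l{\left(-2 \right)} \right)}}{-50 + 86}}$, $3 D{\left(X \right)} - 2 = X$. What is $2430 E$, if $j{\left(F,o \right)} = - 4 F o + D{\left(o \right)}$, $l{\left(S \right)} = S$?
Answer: $- 52650 \sqrt{3} \approx -91193.0$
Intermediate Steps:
$D{\left(X \right)} = \frac{2}{3} + \frac{X}{3}$
$j{\left(F,o \right)} = \frac{2}{3} + \frac{o}{3} - 4 F o$ ($j{\left(F,o \right)} = - 4 F o + \left(\frac{2}{3} + \frac{o}{3}\right) = \frac{2}{3} + \frac{o}{3} - 4 F o$)
$E = - \frac{65 \sqrt{3}}{3}$ ($E = - 5 \sqrt{57 + \frac{-56 + \left(\frac{2}{3} + \frac{1}{3} \left(-2\right) - 16 \left(-2\right)\right)}{-50 + 86}} = - 5 \sqrt{57 + \frac{-56 + \left(\frac{2}{3} - \frac{2}{3} + 32\right)}{36}} = - 5 \sqrt{57 + \left(-56 + 32\right) \frac{1}{36}} = - 5 \sqrt{57 - \frac{2}{3}} = - 5 \sqrt{\frac{169}{3}} = - 5 \frac{13 \sqrt{3}}{3} = - \frac{65 \sqrt{3}}{3} \approx -37.528$)
$2430 E = 2430 \left(- \frac{65 \sqrt{3}}{3}\right) = - 52650 \sqrt{3}$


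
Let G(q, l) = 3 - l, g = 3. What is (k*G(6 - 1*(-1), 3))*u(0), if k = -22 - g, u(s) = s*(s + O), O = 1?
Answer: 0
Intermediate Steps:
u(s) = s*(1 + s) (u(s) = s*(s + 1) = s*(1 + s))
k = -25 (k = -22 - 1*3 = -22 - 3 = -25)
(k*G(6 - 1*(-1), 3))*u(0) = (-25*(3 - 1*3))*(0*(1 + 0)) = (-25*(3 - 3))*(0*1) = -25*0*0 = 0*0 = 0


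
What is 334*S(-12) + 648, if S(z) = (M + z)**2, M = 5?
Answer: 17014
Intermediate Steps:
S(z) = (5 + z)**2
334*S(-12) + 648 = 334*(5 - 12)**2 + 648 = 334*(-7)**2 + 648 = 334*49 + 648 = 16366 + 648 = 17014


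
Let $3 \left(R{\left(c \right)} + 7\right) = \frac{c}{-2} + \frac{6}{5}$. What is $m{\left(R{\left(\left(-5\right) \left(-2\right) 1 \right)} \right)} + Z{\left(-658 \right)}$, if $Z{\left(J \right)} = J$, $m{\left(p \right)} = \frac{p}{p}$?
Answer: $-657$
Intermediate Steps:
$R{\left(c \right)} = - \frac{33}{5} - \frac{c}{6}$ ($R{\left(c \right)} = -7 + \frac{\frac{c}{-2} + \frac{6}{5}}{3} = -7 + \frac{c \left(- \frac{1}{2}\right) + 6 \cdot \frac{1}{5}}{3} = -7 + \frac{- \frac{c}{2} + \frac{6}{5}}{3} = -7 + \frac{\frac{6}{5} - \frac{c}{2}}{3} = -7 - \left(- \frac{2}{5} + \frac{c}{6}\right) = - \frac{33}{5} - \frac{c}{6}$)
$m{\left(p \right)} = 1$
$m{\left(R{\left(\left(-5\right) \left(-2\right) 1 \right)} \right)} + Z{\left(-658 \right)} = 1 - 658 = -657$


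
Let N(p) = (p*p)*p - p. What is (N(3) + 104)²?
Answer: 16384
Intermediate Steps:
N(p) = p³ - p (N(p) = p²*p - p = p³ - p)
(N(3) + 104)² = ((3³ - 1*3) + 104)² = ((27 - 3) + 104)² = (24 + 104)² = 128² = 16384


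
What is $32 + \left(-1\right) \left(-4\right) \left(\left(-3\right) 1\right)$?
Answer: $20$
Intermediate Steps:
$32 + \left(-1\right) \left(-4\right) \left(\left(-3\right) 1\right) = 32 + 4 \left(-3\right) = 32 - 12 = 20$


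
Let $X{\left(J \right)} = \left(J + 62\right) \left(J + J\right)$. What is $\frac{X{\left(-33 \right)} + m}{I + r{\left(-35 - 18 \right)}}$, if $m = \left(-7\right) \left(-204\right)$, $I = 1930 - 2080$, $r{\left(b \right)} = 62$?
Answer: $\frac{243}{44} \approx 5.5227$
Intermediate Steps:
$I = -150$
$m = 1428$
$X{\left(J \right)} = 2 J \left(62 + J\right)$ ($X{\left(J \right)} = \left(62 + J\right) 2 J = 2 J \left(62 + J\right)$)
$\frac{X{\left(-33 \right)} + m}{I + r{\left(-35 - 18 \right)}} = \frac{2 \left(-33\right) \left(62 - 33\right) + 1428}{-150 + 62} = \frac{2 \left(-33\right) 29 + 1428}{-88} = \left(-1914 + 1428\right) \left(- \frac{1}{88}\right) = \left(-486\right) \left(- \frac{1}{88}\right) = \frac{243}{44}$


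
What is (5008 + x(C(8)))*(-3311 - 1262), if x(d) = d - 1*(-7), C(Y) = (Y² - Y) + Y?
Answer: -23226267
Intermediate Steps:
C(Y) = Y²
x(d) = 7 + d (x(d) = d + 7 = 7 + d)
(5008 + x(C(8)))*(-3311 - 1262) = (5008 + (7 + 8²))*(-3311 - 1262) = (5008 + (7 + 64))*(-4573) = (5008 + 71)*(-4573) = 5079*(-4573) = -23226267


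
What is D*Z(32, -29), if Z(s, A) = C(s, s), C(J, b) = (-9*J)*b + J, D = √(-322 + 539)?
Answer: -9184*√217 ≈ -1.3529e+5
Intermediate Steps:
D = √217 ≈ 14.731
C(J, b) = J - 9*J*b (C(J, b) = -9*J*b + J = J - 9*J*b)
Z(s, A) = s*(1 - 9*s)
D*Z(32, -29) = √217*(32*(1 - 9*32)) = √217*(32*(1 - 288)) = √217*(32*(-287)) = √217*(-9184) = -9184*√217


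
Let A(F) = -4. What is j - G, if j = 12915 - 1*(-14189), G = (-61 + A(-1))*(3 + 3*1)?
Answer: 27494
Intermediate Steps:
G = -390 (G = (-61 - 4)*(3 + 3*1) = -65*(3 + 3) = -65*6 = -390)
j = 27104 (j = 12915 + 14189 = 27104)
j - G = 27104 - 1*(-390) = 27104 + 390 = 27494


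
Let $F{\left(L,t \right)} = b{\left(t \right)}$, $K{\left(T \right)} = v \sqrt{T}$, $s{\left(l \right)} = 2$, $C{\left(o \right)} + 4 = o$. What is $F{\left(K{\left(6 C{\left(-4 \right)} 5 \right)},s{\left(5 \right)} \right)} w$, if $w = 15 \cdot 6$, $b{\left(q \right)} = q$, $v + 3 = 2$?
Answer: $180$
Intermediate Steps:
$v = -1$ ($v = -3 + 2 = -1$)
$C{\left(o \right)} = -4 + o$
$K{\left(T \right)} = - \sqrt{T}$
$F{\left(L,t \right)} = t$
$w = 90$
$F{\left(K{\left(6 C{\left(-4 \right)} 5 \right)},s{\left(5 \right)} \right)} w = 2 \cdot 90 = 180$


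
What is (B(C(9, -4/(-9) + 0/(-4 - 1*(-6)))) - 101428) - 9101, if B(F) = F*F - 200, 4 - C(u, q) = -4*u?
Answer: -109129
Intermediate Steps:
C(u, q) = 4 + 4*u (C(u, q) = 4 - (-4)*u = 4 + 4*u)
B(F) = -200 + F**2 (B(F) = F**2 - 200 = -200 + F**2)
(B(C(9, -4/(-9) + 0/(-4 - 1*(-6)))) - 101428) - 9101 = ((-200 + (4 + 4*9)**2) - 101428) - 9101 = ((-200 + (4 + 36)**2) - 101428) - 9101 = ((-200 + 40**2) - 101428) - 9101 = ((-200 + 1600) - 101428) - 9101 = (1400 - 101428) - 9101 = -100028 - 9101 = -109129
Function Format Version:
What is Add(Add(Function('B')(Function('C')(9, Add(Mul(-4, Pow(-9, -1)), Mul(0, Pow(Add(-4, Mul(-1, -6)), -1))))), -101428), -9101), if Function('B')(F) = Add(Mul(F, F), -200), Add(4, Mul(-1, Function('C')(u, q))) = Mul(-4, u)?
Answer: -109129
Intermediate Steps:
Function('C')(u, q) = Add(4, Mul(4, u)) (Function('C')(u, q) = Add(4, Mul(-1, Mul(-4, u))) = Add(4, Mul(4, u)))
Function('B')(F) = Add(-200, Pow(F, 2)) (Function('B')(F) = Add(Pow(F, 2), -200) = Add(-200, Pow(F, 2)))
Add(Add(Function('B')(Function('C')(9, Add(Mul(-4, Pow(-9, -1)), Mul(0, Pow(Add(-4, Mul(-1, -6)), -1))))), -101428), -9101) = Add(Add(Add(-200, Pow(Add(4, Mul(4, 9)), 2)), -101428), -9101) = Add(Add(Add(-200, Pow(Add(4, 36), 2)), -101428), -9101) = Add(Add(Add(-200, Pow(40, 2)), -101428), -9101) = Add(Add(Add(-200, 1600), -101428), -9101) = Add(Add(1400, -101428), -9101) = Add(-100028, -9101) = -109129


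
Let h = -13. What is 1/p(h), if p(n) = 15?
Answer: 1/15 ≈ 0.066667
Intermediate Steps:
1/p(h) = 1/15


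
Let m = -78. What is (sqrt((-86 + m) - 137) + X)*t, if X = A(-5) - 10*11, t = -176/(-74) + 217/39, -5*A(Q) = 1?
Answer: -6315011/7215 + 11461*I*sqrt(301)/1443 ≈ -875.26 + 137.8*I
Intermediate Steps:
A(Q) = -1/5 (A(Q) = -1/5*1 = -1/5)
t = 11461/1443 (t = -176*(-1/74) + 217*(1/39) = 88/37 + 217/39 = 11461/1443 ≈ 7.9425)
X = -551/5 (X = -1/5 - 10*11 = -1/5 - 110 = -551/5 ≈ -110.20)
(sqrt((-86 + m) - 137) + X)*t = (sqrt((-86 - 78) - 137) - 551/5)*(11461/1443) = (sqrt(-164 - 137) - 551/5)*(11461/1443) = (sqrt(-301) - 551/5)*(11461/1443) = (I*sqrt(301) - 551/5)*(11461/1443) = (-551/5 + I*sqrt(301))*(11461/1443) = -6315011/7215 + 11461*I*sqrt(301)/1443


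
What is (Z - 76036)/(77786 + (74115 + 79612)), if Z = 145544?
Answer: 69508/231513 ≈ 0.30023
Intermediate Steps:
(Z - 76036)/(77786 + (74115 + 79612)) = (145544 - 76036)/(77786 + (74115 + 79612)) = 69508/(77786 + 153727) = 69508/231513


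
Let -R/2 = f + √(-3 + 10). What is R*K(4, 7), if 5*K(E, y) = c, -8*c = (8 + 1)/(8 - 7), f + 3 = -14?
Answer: -153/20 + 9*√7/20 ≈ -6.4594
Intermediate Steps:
f = -17 (f = -3 - 14 = -17)
c = -9/8 (c = -(8 + 1)/(8*(8 - 7)) = -9/(8*1) = -9/8 ≈ -1.1250)
R = 34 - 2*√7 (R = -2*(-17 + √(-3 + 10)) = -2*(-17 + √7) = 34 - 2*√7 ≈ 28.708)
K(E, y) = -9/40 (K(E, y) = (⅕)*(-9/8) = -9/40)
R*K(4, 7) = (34 - 2*√7)*(-9/40) = -153/20 + 9*√7/20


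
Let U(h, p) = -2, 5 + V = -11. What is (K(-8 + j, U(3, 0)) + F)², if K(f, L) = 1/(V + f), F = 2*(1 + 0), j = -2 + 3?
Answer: 2025/529 ≈ 3.8280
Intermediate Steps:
V = -16 (V = -5 - 11 = -16)
j = 1
F = 2 (F = 2*1 = 2)
K(f, L) = 1/(-16 + f)
(K(-8 + j, U(3, 0)) + F)² = (1/(-16 + (-8 + 1)) + 2)² = (1/(-16 - 7) + 2)² = (1/(-23) + 2)² = (-1/23 + 2)² = (45/23)² = 2025/529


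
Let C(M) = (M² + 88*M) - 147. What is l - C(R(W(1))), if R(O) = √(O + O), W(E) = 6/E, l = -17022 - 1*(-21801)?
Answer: 4914 - 176*√3 ≈ 4609.2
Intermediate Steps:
l = 4779 (l = -17022 + 21801 = 4779)
R(O) = √2*√O (R(O) = √(2*O) = √2*√O)
C(M) = -147 + M² + 88*M
l - C(R(W(1))) = 4779 - (-147 + (√2*√(6/1))² + 88*(√2*√(6/1))) = 4779 - (-147 + (√2*√(6*1))² + 88*(√2*√(6*1))) = 4779 - (-147 + (√2*√6)² + 88*(√2*√6)) = 4779 - (-147 + (2*√3)² + 88*(2*√3)) = 4779 - (-147 + 12 + 176*√3) = 4779 - (-135 + 176*√3) = 4779 + (135 - 176*√3) = 4914 - 176*√3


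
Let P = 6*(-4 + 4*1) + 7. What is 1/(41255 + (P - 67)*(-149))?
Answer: 1/50195 ≈ 1.9922e-5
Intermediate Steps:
P = 7 (P = 6*(-4 + 4) + 7 = 6*0 + 7 = 0 + 7 = 7)
1/(41255 + (P - 67)*(-149)) = 1/(41255 + (7 - 67)*(-149)) = 1/(41255 - 60*(-149)) = 1/(41255 + 8940) = 1/50195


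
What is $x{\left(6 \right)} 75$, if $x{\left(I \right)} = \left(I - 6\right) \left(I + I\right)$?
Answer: $0$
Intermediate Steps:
$x{\left(I \right)} = 2 I \left(-6 + I\right)$ ($x{\left(I \right)} = \left(-6 + I\right) 2 I = 2 I \left(-6 + I\right)$)
$x{\left(6 \right)} 75 = 2 \cdot 6 \left(-6 + 6\right) 75 = 2 \cdot 6 \cdot 0 \cdot 75 = 0 \cdot 75 = 0$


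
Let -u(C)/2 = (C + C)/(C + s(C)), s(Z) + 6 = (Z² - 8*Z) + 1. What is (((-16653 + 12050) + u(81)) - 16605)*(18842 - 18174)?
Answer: -84846044048/5989 ≈ -1.4167e+7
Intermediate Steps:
s(Z) = -5 + Z² - 8*Z (s(Z) = -6 + ((Z² - 8*Z) + 1) = -6 + (1 + Z² - 8*Z) = -5 + Z² - 8*Z)
u(C) = -4*C/(-5 + C² - 7*C) (u(C) = -2*(C + C)/(C + (-5 + C² - 8*C)) = -2*2*C/(-5 + C² - 7*C) = -4*C/(-5 + C² - 7*C))
(((-16653 + 12050) + u(81)) - 16605)*(18842 - 18174) = (((-16653 + 12050) + 4*81/(5 - 1*81² + 7*81)) - 16605)*(18842 - 18174) = ((-4603 + 4*81/(5 - 1*6561 + 567)) - 16605)*668 = ((-4603 + 4*81/(5 - 6561 + 567)) - 16605)*668 = ((-4603 + 4*81/(-5989)) - 16605)*668 = ((-4603 + 4*81*(-1/5989)) - 16605)*668 = ((-4603 - 324/5989) - 16605)*668 = (-27567691/5989 - 16605)*668 = -127015036/5989*668 = -84846044048/5989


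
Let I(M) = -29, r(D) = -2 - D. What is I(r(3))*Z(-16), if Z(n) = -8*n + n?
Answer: -3248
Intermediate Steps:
Z(n) = -7*n
I(r(3))*Z(-16) = -(-203)*(-16) = -29*112 = -3248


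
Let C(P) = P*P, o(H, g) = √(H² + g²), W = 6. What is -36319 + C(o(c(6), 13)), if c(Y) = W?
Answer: -36114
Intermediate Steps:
c(Y) = 6
C(P) = P²
-36319 + C(o(c(6), 13)) = -36319 + (√(6² + 13²))² = -36319 + (√(36 + 169))² = -36319 + (√205)² = -36319 + 205 = -36114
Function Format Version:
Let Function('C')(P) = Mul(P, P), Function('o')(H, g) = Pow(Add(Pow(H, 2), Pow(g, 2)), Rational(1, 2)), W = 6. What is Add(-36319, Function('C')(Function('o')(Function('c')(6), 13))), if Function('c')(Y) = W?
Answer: -36114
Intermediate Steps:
Function('c')(Y) = 6
Function('C')(P) = Pow(P, 2)
Add(-36319, Function('C')(Function('o')(Function('c')(6), 13))) = Add(-36319, Pow(Pow(Add(Pow(6, 2), Pow(13, 2)), Rational(1, 2)), 2)) = Add(-36319, Pow(Pow(Add(36, 169), Rational(1, 2)), 2)) = Add(-36319, Pow(Pow(205, Rational(1, 2)), 2)) = Add(-36319, 205) = -36114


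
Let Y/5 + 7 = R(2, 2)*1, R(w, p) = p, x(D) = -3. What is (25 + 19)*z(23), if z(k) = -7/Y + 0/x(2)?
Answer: 308/25 ≈ 12.320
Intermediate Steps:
Y = -25 (Y = -35 + 5*(2*1) = -35 + 5*2 = -35 + 10 = -25)
z(k) = 7/25 (z(k) = -7/(-25) + 0/(-3) = -7*(-1/25) + 0*(-⅓) = 7/25 + 0 = 7/25)
(25 + 19)*z(23) = (25 + 19)*(7/25) = 44*(7/25) = 308/25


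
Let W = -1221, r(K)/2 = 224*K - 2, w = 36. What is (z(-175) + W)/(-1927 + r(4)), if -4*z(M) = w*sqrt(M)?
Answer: 1221/139 + 45*I*sqrt(7)/139 ≈ 8.7842 + 0.85654*I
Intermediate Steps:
r(K) = -4 + 448*K (r(K) = 2*(224*K - 2) = 2*(-2 + 224*K) = -4 + 448*K)
z(M) = -9*sqrt(M)
(z(-175) + W)/(-1927 + r(4)) = (-45*I*sqrt(7) - 1221)/(-1927 + (-4 + 448*4)) = (-45*I*sqrt(7) - 1221)/(-1927 + (-4 + 1792)) = (-45*I*sqrt(7) - 1221)/(-1927 + 1788) = (-1221 - 45*I*sqrt(7))/(-139) = (-1221 - 45*I*sqrt(7))*(-1/139) = 1221/139 + 45*I*sqrt(7)/139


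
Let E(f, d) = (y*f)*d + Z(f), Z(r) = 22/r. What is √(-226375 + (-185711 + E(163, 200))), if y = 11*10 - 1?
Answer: 2*√20865393813/163 ≈ 1772.4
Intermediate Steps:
y = 109 (y = 110 - 1 = 109)
E(f, d) = 22/f + 109*d*f (E(f, d) = (109*f)*d + 22/f = 109*d*f + 22/f = 22/f + 109*d*f)
√(-226375 + (-185711 + E(163, 200))) = √(-226375 + (-185711 + (22/163 + 109*200*163))) = √(-226375 + (-185711 + (22*(1/163) + 3553400))) = √(-226375 + (-185711 + (22/163 + 3553400))) = √(-226375 + (-185711 + 579204222/163)) = √(-226375 + 548933329/163) = √(512034204/163) = 2*√20865393813/163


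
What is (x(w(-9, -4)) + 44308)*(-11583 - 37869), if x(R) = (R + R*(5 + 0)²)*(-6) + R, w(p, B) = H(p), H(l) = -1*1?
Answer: -2198784276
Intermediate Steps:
H(l) = -1
w(p, B) = -1
x(R) = -155*R (x(R) = (R + R*5²)*(-6) + R = (R + R*25)*(-6) + R = (R + 25*R)*(-6) + R = (26*R)*(-6) + R = -156*R + R = -155*R)
(x(w(-9, -4)) + 44308)*(-11583 - 37869) = (-155*(-1) + 44308)*(-11583 - 37869) = (155 + 44308)*(-49452) = 44463*(-49452) = -2198784276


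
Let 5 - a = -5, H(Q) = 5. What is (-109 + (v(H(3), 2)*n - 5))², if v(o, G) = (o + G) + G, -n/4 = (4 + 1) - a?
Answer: 4356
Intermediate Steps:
a = 10 (a = 5 - 1*(-5) = 5 + 5 = 10)
n = 20 (n = -4*((4 + 1) - 1*10) = -4*(5 - 10) = -4*(-5) = 20)
v(o, G) = o + 2*G (v(o, G) = (G + o) + G = o + 2*G)
(-109 + (v(H(3), 2)*n - 5))² = (-109 + ((5 + 2*2)*20 - 5))² = (-109 + ((5 + 4)*20 - 5))² = (-109 + (9*20 - 5))² = (-109 + (180 - 5))² = (-109 + 175)² = 66² = 4356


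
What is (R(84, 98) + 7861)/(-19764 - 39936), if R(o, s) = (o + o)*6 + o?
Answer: -8953/59700 ≈ -0.14997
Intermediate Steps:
R(o, s) = 13*o (R(o, s) = (2*o)*6 + o = 12*o + o = 13*o)
(R(84, 98) + 7861)/(-19764 - 39936) = (13*84 + 7861)/(-19764 - 39936) = (1092 + 7861)/(-59700) = 8953*(-1/59700) = -8953/59700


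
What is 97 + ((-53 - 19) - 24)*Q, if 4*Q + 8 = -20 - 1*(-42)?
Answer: -239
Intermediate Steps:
Q = 7/2 (Q = -2 + (-20 - 1*(-42))/4 = -2 + (-20 + 42)/4 = -2 + (1/4)*22 = -2 + 11/2 = 7/2 ≈ 3.5000)
97 + ((-53 - 19) - 24)*Q = 97 + ((-53 - 19) - 24)*(7/2) = 97 + (-72 - 24)*(7/2) = 97 - 96*7/2 = 97 - 336 = -239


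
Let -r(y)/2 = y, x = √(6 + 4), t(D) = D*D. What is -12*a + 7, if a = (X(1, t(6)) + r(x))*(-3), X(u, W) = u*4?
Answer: 151 - 72*√10 ≈ -76.684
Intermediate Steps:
t(D) = D²
X(u, W) = 4*u
x = √10 ≈ 3.1623
r(y) = -2*y
a = -12 + 6*√10 (a = (4*1 - 2*√10)*(-3) = (4 - 2*√10)*(-3) = -12 + 6*√10 ≈ 6.9737)
-12*a + 7 = -12*(-12 + 6*√10) + 7 = (144 - 72*√10) + 7 = 151 - 72*√10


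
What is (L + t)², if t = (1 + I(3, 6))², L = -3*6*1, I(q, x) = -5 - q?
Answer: 961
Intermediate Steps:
L = -18 (L = -18*1 = -18)
t = 49 (t = (1 + (-5 - 1*3))² = (1 + (-5 - 3))² = (1 - 8)² = (-7)² = 49)
(L + t)² = (-18 + 49)² = 31² = 961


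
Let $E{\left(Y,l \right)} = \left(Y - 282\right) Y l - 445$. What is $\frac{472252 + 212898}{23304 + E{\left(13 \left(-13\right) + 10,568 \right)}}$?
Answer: $\frac{685150}{39850451} \approx 0.017193$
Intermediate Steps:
$E{\left(Y,l \right)} = -445 + Y l \left(-282 + Y\right)$ ($E{\left(Y,l \right)} = \left(Y - 282\right) Y l - 445 = \left(-282 + Y\right) Y l - 445 = Y \left(-282 + Y\right) l - 445 = Y l \left(-282 + Y\right) - 445 = -445 + Y l \left(-282 + Y\right)$)
$\frac{472252 + 212898}{23304 + E{\left(13 \left(-13\right) + 10,568 \right)}} = \frac{472252 + 212898}{23304 - \left(445 - 568 \left(13 \left(-13\right) + 10\right)^{2} + 282 \left(13 \left(-13\right) + 10\right) 568\right)} = \frac{685150}{23304 - \left(445 - 568 \left(-169 + 10\right)^{2} + 282 \left(-169 + 10\right) 568\right)} = \frac{685150}{23304 - \left(445 - 25467984 - 14359608\right)} = \frac{685150}{23304 + \left(-445 + 568 \cdot 25281 + 25467984\right)} = \frac{685150}{23304 + \left(-445 + 14359608 + 25467984\right)} = \frac{685150}{23304 + 39827147} = \frac{685150}{39850451}$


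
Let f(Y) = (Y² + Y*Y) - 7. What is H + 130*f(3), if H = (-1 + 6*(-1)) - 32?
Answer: 1391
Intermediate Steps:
H = -39 (H = (-1 - 6) - 32 = -7 - 32 = -39)
f(Y) = -7 + 2*Y² (f(Y) = (Y² + Y²) - 7 = 2*Y² - 7 = -7 + 2*Y²)
H + 130*f(3) = -39 + 130*(-7 + 2*3²) = -39 + 130*(-7 + 2*9) = -39 + 130*(-7 + 18) = -39 + 130*11 = -39 + 1430 = 1391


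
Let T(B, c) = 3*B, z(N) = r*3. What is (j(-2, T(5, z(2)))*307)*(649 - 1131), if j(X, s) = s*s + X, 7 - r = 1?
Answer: -32998202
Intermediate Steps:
r = 6 (r = 7 - 1*1 = 7 - 1 = 6)
z(N) = 18 (z(N) = 6*3 = 18)
j(X, s) = X + s² (j(X, s) = s² + X = X + s²)
(j(-2, T(5, z(2)))*307)*(649 - 1131) = ((-2 + (3*5)²)*307)*(649 - 1131) = ((-2 + 15²)*307)*(-482) = ((-2 + 225)*307)*(-482) = (223*307)*(-482) = 68461*(-482) = -32998202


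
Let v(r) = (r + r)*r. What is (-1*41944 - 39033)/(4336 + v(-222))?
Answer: -80977/102904 ≈ -0.78692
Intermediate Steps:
v(r) = 2*r² (v(r) = (2*r)*r = 2*r²)
(-1*41944 - 39033)/(4336 + v(-222)) = (-1*41944 - 39033)/(4336 + 2*(-222)²) = (-41944 - 39033)/(4336 + 2*49284) = -80977/(4336 + 98568) = -80977/102904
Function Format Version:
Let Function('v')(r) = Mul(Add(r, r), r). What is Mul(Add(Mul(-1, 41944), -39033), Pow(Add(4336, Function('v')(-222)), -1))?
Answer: Rational(-80977, 102904) ≈ -0.78692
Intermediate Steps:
Function('v')(r) = Mul(2, Pow(r, 2)) (Function('v')(r) = Mul(Mul(2, r), r) = Mul(2, Pow(r, 2)))
Mul(Add(Mul(-1, 41944), -39033), Pow(Add(4336, Function('v')(-222)), -1)) = Mul(Add(Mul(-1, 41944), -39033), Pow(Add(4336, Mul(2, Pow(-222, 2))), -1)) = Mul(Add(-41944, -39033), Pow(Add(4336, Mul(2, 49284)), -1)) = Mul(-80977, Pow(Add(4336, 98568), -1)) = Mul(-80977, Pow(102904, -1)) = Mul(-80977, Rational(1, 102904)) = Rational(-80977, 102904)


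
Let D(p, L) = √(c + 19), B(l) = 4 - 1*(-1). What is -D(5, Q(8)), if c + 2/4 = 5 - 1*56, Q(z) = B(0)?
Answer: -I*√130/2 ≈ -5.7009*I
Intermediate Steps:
B(l) = 5 (B(l) = 4 + 1 = 5)
Q(z) = 5
c = -103/2 (c = -½ + (5 - 1*56) = -½ + (5 - 56) = -½ - 51 = -103/2 ≈ -51.500)
D(p, L) = I*√130/2 (D(p, L) = √(-103/2 + 19) = √(-65/2) = I*√130/2)
-D(5, Q(8)) = -I*√130/2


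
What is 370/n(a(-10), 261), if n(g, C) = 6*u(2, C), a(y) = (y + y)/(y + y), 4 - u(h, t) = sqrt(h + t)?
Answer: -740/741 - 185*sqrt(263)/741 ≈ -5.0475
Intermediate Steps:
u(h, t) = 4 - sqrt(h + t)
a(y) = 1 (a(y) = (2*y)/((2*y)) = (2*y)*(1/(2*y)) = 1)
n(g, C) = 24 - 6*sqrt(2 + C) (n(g, C) = 6*(4 - sqrt(2 + C)) = 24 - 6*sqrt(2 + C))
370/n(a(-10), 261) = 370/(24 - 6*sqrt(2 + 261)) = 370/(24 - 6*sqrt(263))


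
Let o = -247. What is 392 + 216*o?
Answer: -52960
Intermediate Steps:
392 + 216*o = 392 + 216*(-247) = 392 - 53352 = -52960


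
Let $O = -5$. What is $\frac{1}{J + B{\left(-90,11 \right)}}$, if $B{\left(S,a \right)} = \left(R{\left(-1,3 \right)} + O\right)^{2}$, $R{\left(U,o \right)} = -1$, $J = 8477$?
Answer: $\frac{1}{8513} \approx 0.00011747$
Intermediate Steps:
$B{\left(S,a \right)} = 36$ ($B{\left(S,a \right)} = \left(-1 - 5\right)^{2} = \left(-6\right)^{2} = 36$)
$\frac{1}{J + B{\left(-90,11 \right)}} = \frac{1}{8477 + 36} = \frac{1}{8513}$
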